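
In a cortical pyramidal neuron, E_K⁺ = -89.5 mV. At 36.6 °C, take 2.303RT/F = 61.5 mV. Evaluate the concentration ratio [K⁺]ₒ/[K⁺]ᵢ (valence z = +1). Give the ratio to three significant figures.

log₁₀([out]/[in]) = E·z/(61.5) = -89.5 × 1 / 61.5 = -1.4553
[out]/[in] = 10^(-1.4553) = 0.03505

0.0351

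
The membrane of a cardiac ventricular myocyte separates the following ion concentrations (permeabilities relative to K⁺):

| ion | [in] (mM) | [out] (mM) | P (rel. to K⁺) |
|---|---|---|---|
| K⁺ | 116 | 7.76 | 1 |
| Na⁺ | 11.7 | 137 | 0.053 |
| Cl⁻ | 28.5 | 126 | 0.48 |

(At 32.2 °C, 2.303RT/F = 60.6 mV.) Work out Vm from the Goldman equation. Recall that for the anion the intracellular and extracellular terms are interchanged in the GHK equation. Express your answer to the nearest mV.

Vm = 60.6 · log₁₀[(Σ P·[cation]ₒ + Σ P·[anion]ᵢ) / (Σ P·[cation]ᵢ + Σ P·[anion]ₒ)]
Numerator = 1×7.76 + 0.053×137 + 0.48×28.5 = 28.7
Denominator = 1×116 + 0.053×11.7 + 0.48×126 = 177.1
Vm = 60.6 · log₁₀(0.16206) = 60.6 × (-0.7903) = -47.89 mV

-48 mV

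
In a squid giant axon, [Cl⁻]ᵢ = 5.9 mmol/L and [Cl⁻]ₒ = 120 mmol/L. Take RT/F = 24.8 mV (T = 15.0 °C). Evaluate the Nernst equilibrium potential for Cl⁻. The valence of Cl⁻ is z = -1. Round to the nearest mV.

E = (24.8/z) · ln([Cl⁻]_out/[Cl⁻]_in) with z = -1.
For an anion, dividing by z = -1 reverses the sign.
= (24.8/-1) · ln(120/5.9) = -24.80 · ln(20.34)
= -24.80 · (3.0125) = -74.71 mV

-75 mV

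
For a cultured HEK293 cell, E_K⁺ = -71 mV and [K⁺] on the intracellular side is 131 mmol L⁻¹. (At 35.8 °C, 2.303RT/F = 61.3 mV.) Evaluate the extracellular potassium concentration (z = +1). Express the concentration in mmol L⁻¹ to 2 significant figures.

9.1 mmol L⁻¹

Nernst: E = (61.3/1) · log₁₀([out]/[in]), so log₁₀([out]/[in]) = -71.0 × 1 / 61.3 = -1.1582.
[out]/[in] = 10^(-1.1582) = 0.06946.
[out] = 0.06946 × 131 = 9.1 mmol L⁻¹.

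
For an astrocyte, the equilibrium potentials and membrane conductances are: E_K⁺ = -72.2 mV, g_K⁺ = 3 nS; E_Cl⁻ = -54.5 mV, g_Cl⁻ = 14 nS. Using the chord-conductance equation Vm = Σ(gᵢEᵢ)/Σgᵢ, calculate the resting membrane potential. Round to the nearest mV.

-58 mV

Σ gᵢEᵢ = 3·(-72.2) + 14·(-54.5) = -979.60
Σ gᵢ = 3 + 14 = 17
Vm = -979.60 / 17 = -57.62 mV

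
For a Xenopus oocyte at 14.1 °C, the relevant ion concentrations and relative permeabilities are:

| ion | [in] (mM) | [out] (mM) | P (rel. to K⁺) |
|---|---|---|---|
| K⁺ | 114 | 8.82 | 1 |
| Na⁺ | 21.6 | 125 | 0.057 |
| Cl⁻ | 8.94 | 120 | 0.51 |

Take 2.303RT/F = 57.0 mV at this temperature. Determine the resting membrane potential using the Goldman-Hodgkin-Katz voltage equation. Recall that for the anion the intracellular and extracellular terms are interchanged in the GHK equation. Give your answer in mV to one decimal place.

Vm = 57.0 · log₁₀[(Σ P·[cation]ₒ + Σ P·[anion]ᵢ) / (Σ P·[cation]ᵢ + Σ P·[anion]ₒ)]
Numerator = 1×8.82 + 0.057×125 + 0.51×8.94 = 20.5
Denominator = 1×114 + 0.057×21.6 + 0.51×120 = 176.4
Vm = 57.0 · log₁₀(0.11622) = 57.0 × (-0.9347) = -53.28 mV

-53.3 mV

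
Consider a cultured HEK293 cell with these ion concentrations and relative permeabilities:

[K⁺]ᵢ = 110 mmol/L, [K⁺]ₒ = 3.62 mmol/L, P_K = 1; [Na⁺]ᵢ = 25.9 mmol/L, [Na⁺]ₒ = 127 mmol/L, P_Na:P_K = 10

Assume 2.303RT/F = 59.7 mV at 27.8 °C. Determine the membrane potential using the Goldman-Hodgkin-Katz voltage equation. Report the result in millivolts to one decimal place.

Vm = 59.7 · log₁₀[(Σ P·[cation]ₒ + Σ P·[anion]ᵢ) / (Σ P·[cation]ᵢ + Σ P·[anion]ₒ)]
Numerator = 1×3.62 + 10×127 = 1274
Denominator = 1×110 + 10×25.9 = 369
Vm = 59.7 · log₁₀(3.4515) = 59.7 × (0.5380) = 32.12 mV

32.1 mV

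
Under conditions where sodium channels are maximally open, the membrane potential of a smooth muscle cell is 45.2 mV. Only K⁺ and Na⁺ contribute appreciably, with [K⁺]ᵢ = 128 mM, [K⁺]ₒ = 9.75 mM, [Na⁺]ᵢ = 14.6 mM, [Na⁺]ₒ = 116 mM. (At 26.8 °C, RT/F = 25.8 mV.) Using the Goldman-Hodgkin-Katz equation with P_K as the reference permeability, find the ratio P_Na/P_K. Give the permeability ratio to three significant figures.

Let α = P_Na/P_K. GHK: Vm = 25.8·ln[(Kₒ + α·Naₒ)/(Kᵢ + α·Naᵢ)].
e^(Vm/25.8) = e^(45.2/25.8) = 5.7658
So 5.7658·(Kᵢ + α·Naᵢ) = Kₒ + α·Naₒ → α = (5.7658·128.0 − 9.75) / (116.0 − 5.7658·14.6)
α = (738 − 9.75) / (116.0 − 84.18) = 728.3/31.82 = 22.89

22.9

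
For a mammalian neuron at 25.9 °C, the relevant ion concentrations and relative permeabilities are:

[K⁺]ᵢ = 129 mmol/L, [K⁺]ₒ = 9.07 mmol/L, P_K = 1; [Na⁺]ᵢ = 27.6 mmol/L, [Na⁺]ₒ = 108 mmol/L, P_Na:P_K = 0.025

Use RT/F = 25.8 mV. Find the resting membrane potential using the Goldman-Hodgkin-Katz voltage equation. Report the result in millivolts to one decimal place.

Vm = 25.8 · ln[(Σ P·[cation]ₒ + Σ P·[anion]ᵢ) / (Σ P·[cation]ᵢ + Σ P·[anion]ₒ)]
Numerator = 1×9.07 + 0.025×108 = 11.77
Denominator = 1×129 + 0.025×27.6 = 129.7
Vm = 25.8 · ln(0.090755) = 25.8 × (-2.3996) = -61.91 mV

-61.9 mV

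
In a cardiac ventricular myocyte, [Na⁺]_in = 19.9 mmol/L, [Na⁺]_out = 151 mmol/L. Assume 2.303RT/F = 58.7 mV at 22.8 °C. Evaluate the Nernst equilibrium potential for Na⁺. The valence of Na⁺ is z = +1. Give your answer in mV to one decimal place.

51.7 mV

E = (58.7/z) · log₁₀([Na⁺]_out/[Na⁺]_in) with z = +1.
= (58.7/1) · log₁₀(151/19.9) = 58.70 · log₁₀(7.588)
= 58.70 · (0.8801) = 51.66 mV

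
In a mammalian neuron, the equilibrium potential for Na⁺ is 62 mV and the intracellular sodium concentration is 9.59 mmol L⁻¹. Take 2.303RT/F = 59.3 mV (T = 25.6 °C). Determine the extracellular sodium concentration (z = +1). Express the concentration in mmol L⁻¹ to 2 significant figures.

Nernst: E = (59.3/1) · log₁₀([out]/[in]), so log₁₀([out]/[in]) = 62.0 × 1 / 59.3 = 1.0455.
[out]/[in] = 10^(1.0455) = 11.11.
[out] = 11.11 × 9.59 = 106.5 mmol L⁻¹.

110 mmol L⁻¹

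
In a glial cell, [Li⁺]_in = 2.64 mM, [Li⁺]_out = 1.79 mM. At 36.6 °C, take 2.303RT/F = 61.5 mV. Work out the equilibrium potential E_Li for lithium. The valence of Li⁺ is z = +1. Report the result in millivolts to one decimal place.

E = (61.5/z) · log₁₀([Li⁺]_out/[Li⁺]_in) with z = +1.
= (61.5/1) · log₁₀(1.79/2.64) = 61.50 · log₁₀(0.678)
= 61.50 · (-0.1688) = -10.38 mV

-10.4 mV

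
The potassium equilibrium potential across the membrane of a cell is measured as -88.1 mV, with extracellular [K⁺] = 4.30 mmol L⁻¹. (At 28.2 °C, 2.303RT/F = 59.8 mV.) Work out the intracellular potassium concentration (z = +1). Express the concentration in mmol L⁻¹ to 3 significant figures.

128 mmol L⁻¹

Nernst: E = (59.8/1) · log₁₀([out]/[in]), so log₁₀([out]/[in]) = -88.1 × 1 / 59.8 = -1.4732.
[out]/[in] = 10^(-1.4732) = 0.03363.
[in] = 4.30 / 0.03363 = 127.9 mmol L⁻¹.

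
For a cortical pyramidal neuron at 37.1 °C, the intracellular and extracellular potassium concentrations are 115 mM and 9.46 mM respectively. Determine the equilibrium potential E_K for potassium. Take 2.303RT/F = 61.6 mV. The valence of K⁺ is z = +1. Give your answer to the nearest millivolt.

-67 mV

E = (61.6/z) · log₁₀([K⁺]_out/[K⁺]_in) with z = +1.
= (61.6/1) · log₁₀(9.46/115) = 61.60 · log₁₀(0.08226)
= 61.60 · (-1.0848) = -66.82 mV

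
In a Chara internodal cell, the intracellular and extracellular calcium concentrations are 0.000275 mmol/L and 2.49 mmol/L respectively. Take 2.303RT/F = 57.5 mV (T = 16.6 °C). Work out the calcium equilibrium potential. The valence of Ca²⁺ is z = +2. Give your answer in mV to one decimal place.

113.8 mV

E = (57.5/z) · log₁₀([Ca²⁺]_out/[Ca²⁺]_in) with z = +2.
= (57.5/2) · log₁₀(2.49/0.000275) = 28.75 · log₁₀(9055)
= 28.75 · (3.9569) = 113.76 mV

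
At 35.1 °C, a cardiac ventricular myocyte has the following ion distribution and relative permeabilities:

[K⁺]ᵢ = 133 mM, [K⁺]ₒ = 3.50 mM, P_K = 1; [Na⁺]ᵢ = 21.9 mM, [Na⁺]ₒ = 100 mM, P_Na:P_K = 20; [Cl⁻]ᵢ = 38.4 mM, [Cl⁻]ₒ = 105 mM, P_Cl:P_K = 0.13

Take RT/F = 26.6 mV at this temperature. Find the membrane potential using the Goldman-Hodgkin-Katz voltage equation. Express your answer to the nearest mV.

33 mV

Vm = 26.6 · ln[(Σ P·[cation]ₒ + Σ P·[anion]ᵢ) / (Σ P·[cation]ᵢ + Σ P·[anion]ₒ)]
Numerator = 1×3.50 + 20×100 + 0.13×38.4 = 2008
Denominator = 1×133 + 20×21.9 + 0.13×105 = 584.6
Vm = 26.6 · ln(3.4354) = 26.6 × (1.2341) = 32.83 mV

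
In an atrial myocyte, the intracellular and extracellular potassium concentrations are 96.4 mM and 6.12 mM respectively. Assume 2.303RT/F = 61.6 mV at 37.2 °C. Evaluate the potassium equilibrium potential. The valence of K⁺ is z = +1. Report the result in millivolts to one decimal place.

-73.8 mV

E = (61.6/z) · log₁₀([K⁺]_out/[K⁺]_in) with z = +1.
= (61.6/1) · log₁₀(6.12/96.4) = 61.60 · log₁₀(0.06349)
= 61.60 · (-1.1973) = -73.76 mV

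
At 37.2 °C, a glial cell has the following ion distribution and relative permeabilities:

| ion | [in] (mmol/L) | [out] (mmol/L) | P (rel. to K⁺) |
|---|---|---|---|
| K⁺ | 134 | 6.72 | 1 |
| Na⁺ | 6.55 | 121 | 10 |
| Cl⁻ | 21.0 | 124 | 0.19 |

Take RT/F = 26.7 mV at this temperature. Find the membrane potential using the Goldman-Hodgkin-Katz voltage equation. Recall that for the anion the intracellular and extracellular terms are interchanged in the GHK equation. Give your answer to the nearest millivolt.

45 mV

Vm = 26.7 · ln[(Σ P·[cation]ₒ + Σ P·[anion]ᵢ) / (Σ P·[cation]ᵢ + Σ P·[anion]ₒ)]
Numerator = 1×6.72 + 10×121 + 0.19×21.0 = 1221
Denominator = 1×134 + 10×6.55 + 0.19×124 = 223.1
Vm = 26.7 · ln(5.4726) = 26.7 × (1.6997) = 45.38 mV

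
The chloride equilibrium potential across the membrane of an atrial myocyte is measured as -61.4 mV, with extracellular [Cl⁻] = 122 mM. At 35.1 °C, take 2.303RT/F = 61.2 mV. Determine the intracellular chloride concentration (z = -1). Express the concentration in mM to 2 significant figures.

12 mM

Nernst: E = (61.2/-1) · log₁₀([out]/[in]), so log₁₀([out]/[in]) = -61.4 × -1 / 61.2 = 1.0033.
[out]/[in] = 10^(1.0033) = 10.08.
[in] = 122 / 10.08 = 12.11 mM.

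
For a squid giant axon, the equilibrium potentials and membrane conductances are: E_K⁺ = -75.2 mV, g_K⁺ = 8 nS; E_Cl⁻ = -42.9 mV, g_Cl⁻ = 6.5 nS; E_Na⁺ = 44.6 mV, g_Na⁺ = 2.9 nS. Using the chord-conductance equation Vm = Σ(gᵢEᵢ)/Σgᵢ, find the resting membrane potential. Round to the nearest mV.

-43 mV

Σ gᵢEᵢ = 8·(-75.2) + 6.5·(-42.9) + 2.9·(44.6) = -751.11
Σ gᵢ = 8 + 6.5 + 2.9 = 17.4
Vm = -751.11 / 17.4 = -43.17 mV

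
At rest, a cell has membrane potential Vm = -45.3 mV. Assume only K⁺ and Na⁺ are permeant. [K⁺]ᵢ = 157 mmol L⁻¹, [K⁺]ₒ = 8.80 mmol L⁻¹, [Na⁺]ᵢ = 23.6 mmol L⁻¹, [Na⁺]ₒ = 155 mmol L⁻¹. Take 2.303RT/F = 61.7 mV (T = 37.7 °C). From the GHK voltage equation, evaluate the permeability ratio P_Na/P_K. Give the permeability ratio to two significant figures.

0.13

Let α = P_Na/P_K. GHK: Vm = 61.7·log₁₀[(Kₒ + α·Naₒ)/(Kᵢ + α·Naᵢ)].
10^(Vm/61.7) = 10^(-45.3/61.7) = 0.18442
So 0.18442·(Kᵢ + α·Naᵢ) = Kₒ + α·Naₒ → α = (0.18442·157.0 − 8.8) / (155.0 − 0.18442·23.6)
α = (28.95 − 8.8) / (155.0 − 4.352) = 20.15/150.6 = 0.1338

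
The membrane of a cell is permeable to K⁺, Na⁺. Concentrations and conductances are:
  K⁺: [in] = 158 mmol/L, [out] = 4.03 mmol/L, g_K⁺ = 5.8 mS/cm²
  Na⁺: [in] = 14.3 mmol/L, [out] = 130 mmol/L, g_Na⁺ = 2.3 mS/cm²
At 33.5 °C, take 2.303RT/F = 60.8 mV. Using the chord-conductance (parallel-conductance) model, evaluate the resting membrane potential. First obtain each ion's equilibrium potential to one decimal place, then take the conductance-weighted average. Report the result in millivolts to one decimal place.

-52.8 mV

E_K⁺ = (60.8/1)·log₁₀(4.03/158) = -96.9 mV
E_Na⁺ = (60.8/1)·log₁₀(130/14.3) = 58.3 mV
Vm = (Σ gᵢEᵢ)/(Σ gᵢ) = (5.8·-96.9 + 2.3·58.3) / (5.8 + 2.3)
= -427.93 / 8.1 = -52.83 mV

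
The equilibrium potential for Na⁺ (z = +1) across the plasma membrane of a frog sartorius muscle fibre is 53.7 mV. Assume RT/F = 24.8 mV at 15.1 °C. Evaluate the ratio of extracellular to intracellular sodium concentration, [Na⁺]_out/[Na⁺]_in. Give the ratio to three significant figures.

ln([out]/[in]) = E·z/(24.8) = 53.7 × 1 / 24.8 = 2.1653
[out]/[in] = e^(2.1653) = 8.717

8.72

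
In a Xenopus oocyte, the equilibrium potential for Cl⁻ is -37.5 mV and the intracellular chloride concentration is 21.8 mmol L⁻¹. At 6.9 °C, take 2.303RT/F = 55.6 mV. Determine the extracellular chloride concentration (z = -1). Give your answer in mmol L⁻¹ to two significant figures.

Nernst: E = (55.6/-1) · log₁₀([out]/[in]), so log₁₀([out]/[in]) = -37.5 × -1 / 55.6 = 0.6745.
[out]/[in] = 10^(0.6745) = 4.726.
[out] = 4.726 × 21.8 = 103 mmol L⁻¹.

100 mmol L⁻¹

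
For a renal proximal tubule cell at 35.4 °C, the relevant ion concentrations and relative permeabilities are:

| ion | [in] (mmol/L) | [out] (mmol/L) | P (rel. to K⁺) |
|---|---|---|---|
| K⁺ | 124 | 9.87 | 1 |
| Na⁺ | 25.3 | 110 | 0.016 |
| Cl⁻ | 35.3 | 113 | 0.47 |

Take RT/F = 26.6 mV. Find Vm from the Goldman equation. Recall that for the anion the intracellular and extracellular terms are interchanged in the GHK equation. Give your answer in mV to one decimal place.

-48.9 mV

Vm = 26.6 · ln[(Σ P·[cation]ₒ + Σ P·[anion]ᵢ) / (Σ P·[cation]ᵢ + Σ P·[anion]ₒ)]
Numerator = 1×9.87 + 0.016×110 + 0.47×35.3 = 28.22
Denominator = 1×124 + 0.016×25.3 + 0.47×113 = 177.5
Vm = 26.6 · ln(0.15898) = 26.6 × (-1.8390) = -48.92 mV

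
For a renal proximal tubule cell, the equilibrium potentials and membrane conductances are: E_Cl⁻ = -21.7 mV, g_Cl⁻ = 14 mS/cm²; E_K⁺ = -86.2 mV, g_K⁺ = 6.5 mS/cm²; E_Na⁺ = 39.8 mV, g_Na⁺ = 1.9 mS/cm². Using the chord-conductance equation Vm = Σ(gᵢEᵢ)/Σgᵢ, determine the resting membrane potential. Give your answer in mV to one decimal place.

Σ gᵢEᵢ = 14·(-21.7) + 6.5·(-86.2) + 1.9·(39.8) = -788.48
Σ gᵢ = 14 + 6.5 + 1.9 = 22.4
Vm = -788.48 / 22.4 = -35.20 mV

-35.2 mV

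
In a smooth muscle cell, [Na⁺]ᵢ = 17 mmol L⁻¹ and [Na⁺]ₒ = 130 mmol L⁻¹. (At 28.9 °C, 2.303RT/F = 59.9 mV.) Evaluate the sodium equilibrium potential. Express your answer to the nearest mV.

53 mV

E = (59.9/z) · log₁₀([Na⁺]_out/[Na⁺]_in) with z = +1.
= (59.9/1) · log₁₀(130/17) = 59.90 · log₁₀(7.647)
= 59.90 · (0.8835) = 52.92 mV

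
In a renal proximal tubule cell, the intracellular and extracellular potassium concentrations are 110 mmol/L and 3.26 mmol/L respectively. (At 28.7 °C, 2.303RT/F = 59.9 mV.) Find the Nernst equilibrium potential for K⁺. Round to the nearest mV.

E = (59.9/z) · log₁₀([K⁺]_out/[K⁺]_in) with z = +1.
= (59.9/1) · log₁₀(3.26/110) = 59.90 · log₁₀(0.02964)
= 59.90 · (-1.5282) = -91.54 mV

-92 mV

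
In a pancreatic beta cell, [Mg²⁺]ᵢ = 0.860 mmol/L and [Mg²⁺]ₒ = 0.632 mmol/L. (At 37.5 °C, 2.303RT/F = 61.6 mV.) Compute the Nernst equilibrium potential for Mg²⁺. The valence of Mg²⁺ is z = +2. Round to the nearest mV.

E = (61.6/z) · log₁₀([Mg²⁺]_out/[Mg²⁺]_in) with z = +2.
= (61.6/2) · log₁₀(0.632/0.860) = 30.80 · log₁₀(0.7349)
= 30.80 · (-0.1338) = -4.12 mV

-4 mV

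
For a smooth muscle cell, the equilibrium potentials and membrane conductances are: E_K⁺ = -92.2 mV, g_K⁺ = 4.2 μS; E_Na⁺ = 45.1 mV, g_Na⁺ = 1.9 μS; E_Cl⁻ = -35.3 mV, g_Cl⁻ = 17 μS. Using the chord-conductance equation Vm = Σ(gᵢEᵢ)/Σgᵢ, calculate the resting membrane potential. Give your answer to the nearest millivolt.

Σ gᵢEᵢ = 4.2·(-92.2) + 1.9·(45.1) + 17·(-35.3) = -901.65
Σ gᵢ = 4.2 + 1.9 + 17 = 23.1
Vm = -901.65 / 23.1 = -39.03 mV

-39 mV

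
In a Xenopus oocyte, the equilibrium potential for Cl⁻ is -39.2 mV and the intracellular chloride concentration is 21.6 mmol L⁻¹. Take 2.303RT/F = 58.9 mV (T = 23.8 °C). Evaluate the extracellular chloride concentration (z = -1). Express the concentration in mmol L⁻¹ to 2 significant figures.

Nernst: E = (58.9/-1) · log₁₀([out]/[in]), so log₁₀([out]/[in]) = -39.2 × -1 / 58.9 = 0.6655.
[out]/[in] = 10^(0.6655) = 4.63.
[out] = 4.63 × 21.6 = 100 mmol L⁻¹.

100 mmol L⁻¹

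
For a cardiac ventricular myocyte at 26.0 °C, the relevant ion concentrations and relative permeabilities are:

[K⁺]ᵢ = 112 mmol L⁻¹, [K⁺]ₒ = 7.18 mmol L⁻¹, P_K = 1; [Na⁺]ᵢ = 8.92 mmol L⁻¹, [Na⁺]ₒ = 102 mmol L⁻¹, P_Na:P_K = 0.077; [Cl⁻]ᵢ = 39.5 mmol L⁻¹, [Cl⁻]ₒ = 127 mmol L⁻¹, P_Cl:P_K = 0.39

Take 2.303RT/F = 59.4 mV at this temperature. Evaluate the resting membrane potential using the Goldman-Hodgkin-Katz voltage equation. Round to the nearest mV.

-43 mV

Vm = 59.4 · log₁₀[(Σ P·[cation]ₒ + Σ P·[anion]ᵢ) / (Σ P·[cation]ᵢ + Σ P·[anion]ₒ)]
Numerator = 1×7.18 + 0.077×102 + 0.39×39.5 = 30.44
Denominator = 1×112 + 0.077×8.92 + 0.39×127 = 162.2
Vm = 59.4 · log₁₀(0.18764) = 59.4 × (-0.7267) = -43.16 mV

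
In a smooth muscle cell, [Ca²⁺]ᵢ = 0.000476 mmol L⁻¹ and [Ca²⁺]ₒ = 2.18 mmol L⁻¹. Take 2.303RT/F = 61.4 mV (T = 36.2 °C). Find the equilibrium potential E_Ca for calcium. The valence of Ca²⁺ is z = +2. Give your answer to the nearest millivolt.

E = (61.4/z) · log₁₀([Ca²⁺]_out/[Ca²⁺]_in) with z = +2.
= (61.4/2) · log₁₀(2.18/0.000476) = 30.70 · log₁₀(4580)
= 30.70 · (3.6608) = 112.39 mV

112 mV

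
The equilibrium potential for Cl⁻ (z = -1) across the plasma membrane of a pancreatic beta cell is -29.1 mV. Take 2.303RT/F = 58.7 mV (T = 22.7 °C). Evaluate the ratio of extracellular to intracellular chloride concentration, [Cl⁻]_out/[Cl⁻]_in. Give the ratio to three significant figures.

3.13

log₁₀([out]/[in]) = E·z/(58.7) = -29.1 × -1 / 58.7 = 0.4957
[out]/[in] = 10^(0.4957) = 3.131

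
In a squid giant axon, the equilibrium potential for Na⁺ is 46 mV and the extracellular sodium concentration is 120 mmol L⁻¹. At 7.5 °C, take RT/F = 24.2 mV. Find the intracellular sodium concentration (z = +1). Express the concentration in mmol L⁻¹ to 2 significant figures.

Nernst: E = (24.2/1) · ln([out]/[in]), so ln([out]/[in]) = 46.0 × 1 / 24.2 = 1.9008.
[out]/[in] = e^(1.9008) = 6.691.
[in] = 120 / 6.691 = 17.93 mmol L⁻¹.

18 mmol L⁻¹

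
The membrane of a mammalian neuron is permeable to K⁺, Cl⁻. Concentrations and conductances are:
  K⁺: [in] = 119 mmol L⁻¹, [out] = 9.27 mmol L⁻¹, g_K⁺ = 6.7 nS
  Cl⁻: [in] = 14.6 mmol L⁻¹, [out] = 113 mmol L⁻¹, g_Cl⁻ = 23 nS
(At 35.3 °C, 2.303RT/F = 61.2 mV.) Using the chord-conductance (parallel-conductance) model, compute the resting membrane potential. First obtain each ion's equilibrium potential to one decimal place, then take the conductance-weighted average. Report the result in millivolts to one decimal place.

-57.4 mV

E_K⁺ = (61.2/1)·log₁₀(9.27/119) = -67.8 mV
E_Cl⁻ = (61.2/-1)·log₁₀(113/14.6) = -54.4 mV
Vm = (Σ gᵢEᵢ)/(Σ gᵢ) = (6.7·-67.8 + 23·-54.4) / (6.7 + 23)
= -1705.46 / 29.7 = -57.42 mV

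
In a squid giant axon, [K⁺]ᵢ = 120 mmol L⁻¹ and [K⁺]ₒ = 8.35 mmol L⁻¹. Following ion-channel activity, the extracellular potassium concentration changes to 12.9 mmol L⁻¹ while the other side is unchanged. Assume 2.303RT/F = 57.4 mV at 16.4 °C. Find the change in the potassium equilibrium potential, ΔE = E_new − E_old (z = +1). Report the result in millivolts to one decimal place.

10.8 mV

E_old = (57.4/1)·log₁₀(8.35/120) = -66.44 mV
E_new = (57.4/1)·log₁₀(12.9/120) = -55.60 mV
ΔE = -55.60 − (-66.44) = 10.84 mV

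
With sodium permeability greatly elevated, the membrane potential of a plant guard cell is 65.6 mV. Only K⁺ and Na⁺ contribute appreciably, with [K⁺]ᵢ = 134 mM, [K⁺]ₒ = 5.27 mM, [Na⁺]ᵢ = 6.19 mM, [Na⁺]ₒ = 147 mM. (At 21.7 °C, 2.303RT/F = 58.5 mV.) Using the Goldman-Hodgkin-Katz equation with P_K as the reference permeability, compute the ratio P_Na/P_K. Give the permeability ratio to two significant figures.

Let α = P_Na/P_K. GHK: Vm = 58.5·log₁₀[(Kₒ + α·Naₒ)/(Kᵢ + α·Naᵢ)].
10^(Vm/58.5) = 10^(65.6/58.5) = 13.224
So 13.224·(Kᵢ + α·Naᵢ) = Kₒ + α·Naₒ → α = (13.224·134.0 − 5.27) / (147.0 − 13.224·6.19)
α = (1772 − 5.27) / (147.0 − 81.86) = 1767/65.14 = 27.12

27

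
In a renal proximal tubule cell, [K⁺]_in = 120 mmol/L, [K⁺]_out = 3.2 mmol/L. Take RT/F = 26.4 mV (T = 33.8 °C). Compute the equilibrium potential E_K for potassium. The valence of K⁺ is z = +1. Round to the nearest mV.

-96 mV

E = (26.4/z) · ln([K⁺]_out/[K⁺]_in) with z = +1.
= (26.4/1) · ln(3.2/120) = 26.40 · ln(0.02667)
= 26.40 · (-3.6243) = -95.68 mV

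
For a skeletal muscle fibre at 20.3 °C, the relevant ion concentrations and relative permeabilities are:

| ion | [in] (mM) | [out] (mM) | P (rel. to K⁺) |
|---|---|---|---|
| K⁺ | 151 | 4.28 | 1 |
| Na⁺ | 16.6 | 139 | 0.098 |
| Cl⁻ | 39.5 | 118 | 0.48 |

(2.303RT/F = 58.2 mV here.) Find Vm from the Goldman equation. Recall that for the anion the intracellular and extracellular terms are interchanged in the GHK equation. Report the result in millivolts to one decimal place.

Vm = 58.2 · log₁₀[(Σ P·[cation]ₒ + Σ P·[anion]ᵢ) / (Σ P·[cation]ᵢ + Σ P·[anion]ₒ)]
Numerator = 1×4.28 + 0.098×139 + 0.48×39.5 = 36.86
Denominator = 1×151 + 0.098×16.6 + 0.48×118 = 209.3
Vm = 58.2 · log₁₀(0.17615) = 58.2 × (-0.7541) = -43.89 mV

-43.9 mV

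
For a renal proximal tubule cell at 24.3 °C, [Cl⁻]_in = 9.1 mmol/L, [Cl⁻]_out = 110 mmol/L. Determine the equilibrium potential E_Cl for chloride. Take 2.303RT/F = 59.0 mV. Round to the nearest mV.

E = (59.0/z) · log₁₀([Cl⁻]_out/[Cl⁻]_in) with z = -1.
For an anion, dividing by z = -1 reverses the sign.
= (59.0/-1) · log₁₀(110/9.1) = -59.00 · log₁₀(12.09)
= -59.00 · (1.0824) = -63.86 mV

-64 mV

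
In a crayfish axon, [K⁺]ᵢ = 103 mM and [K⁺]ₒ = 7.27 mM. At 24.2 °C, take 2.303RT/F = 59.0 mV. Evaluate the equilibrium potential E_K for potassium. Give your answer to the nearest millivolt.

-68 mV

E = (59.0/z) · log₁₀([K⁺]_out/[K⁺]_in) with z = +1.
= (59.0/1) · log₁₀(7.27/103) = 59.00 · log₁₀(0.07058)
= 59.00 · (-1.1513) = -67.93 mV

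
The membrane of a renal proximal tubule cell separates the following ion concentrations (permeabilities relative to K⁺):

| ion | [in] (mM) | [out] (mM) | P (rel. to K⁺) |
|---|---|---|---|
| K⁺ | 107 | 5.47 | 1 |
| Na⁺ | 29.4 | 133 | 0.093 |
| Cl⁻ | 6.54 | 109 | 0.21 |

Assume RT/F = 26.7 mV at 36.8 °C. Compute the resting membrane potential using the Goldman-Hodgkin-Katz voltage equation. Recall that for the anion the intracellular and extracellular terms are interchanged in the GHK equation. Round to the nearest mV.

-52 mV

Vm = 26.7 · ln[(Σ P·[cation]ₒ + Σ P·[anion]ᵢ) / (Σ P·[cation]ᵢ + Σ P·[anion]ₒ)]
Numerator = 1×5.47 + 0.093×133 + 0.21×6.54 = 19.21
Denominator = 1×107 + 0.093×29.4 + 0.21×109 = 132.6
Vm = 26.7 · ln(0.14486) = 26.7 × (-1.9320) = -51.58 mV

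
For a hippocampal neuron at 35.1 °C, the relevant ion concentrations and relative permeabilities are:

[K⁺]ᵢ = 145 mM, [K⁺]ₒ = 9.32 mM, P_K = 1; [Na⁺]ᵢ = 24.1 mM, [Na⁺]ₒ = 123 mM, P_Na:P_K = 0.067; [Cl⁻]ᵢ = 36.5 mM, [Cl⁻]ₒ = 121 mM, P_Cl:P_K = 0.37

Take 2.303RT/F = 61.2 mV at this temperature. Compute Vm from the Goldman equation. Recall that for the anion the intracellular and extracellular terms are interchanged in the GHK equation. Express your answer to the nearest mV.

-48 mV

Vm = 61.2 · log₁₀[(Σ P·[cation]ₒ + Σ P·[anion]ᵢ) / (Σ P·[cation]ᵢ + Σ P·[anion]ₒ)]
Numerator = 1×9.32 + 0.067×123 + 0.37×36.5 = 31.07
Denominator = 1×145 + 0.067×24.1 + 0.37×121 = 191.4
Vm = 61.2 · log₁₀(0.16232) = 61.2 × (-0.7896) = -48.32 mV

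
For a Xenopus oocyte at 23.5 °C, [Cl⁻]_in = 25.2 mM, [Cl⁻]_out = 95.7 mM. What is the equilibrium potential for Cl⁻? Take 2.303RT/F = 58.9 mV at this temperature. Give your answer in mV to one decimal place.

E = (58.9/z) · log₁₀([Cl⁻]_out/[Cl⁻]_in) with z = -1.
For an anion, dividing by z = -1 reverses the sign.
= (58.9/-1) · log₁₀(95.7/25.2) = -58.90 · log₁₀(3.798)
= -58.90 · (0.5795) = -34.13 mV

-34.1 mV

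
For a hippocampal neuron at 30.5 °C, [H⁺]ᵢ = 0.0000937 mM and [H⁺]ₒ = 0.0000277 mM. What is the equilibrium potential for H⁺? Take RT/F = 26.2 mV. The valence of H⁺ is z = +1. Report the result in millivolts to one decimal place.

E = (26.2/z) · ln([H⁺]_out/[H⁺]_in) with z = +1.
= (26.2/1) · ln(0.0000277/0.0000937) = 26.20 · ln(0.2956)
= 26.20 · (-1.2187) = -31.93 mV

-31.9 mV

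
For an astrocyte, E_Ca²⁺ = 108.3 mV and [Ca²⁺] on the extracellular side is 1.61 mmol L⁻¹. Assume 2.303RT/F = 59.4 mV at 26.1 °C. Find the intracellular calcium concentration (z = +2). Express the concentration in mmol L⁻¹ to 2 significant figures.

Nernst: E = (59.4/2) · log₁₀([out]/[in]), so log₁₀([out]/[in]) = 108.3 × 2 / 59.4 = 3.6465.
[out]/[in] = 10^(3.6465) = 4431.
[in] = 1.61 / 4431 = 0.0003634 mmol L⁻¹.

0.00036 mmol L⁻¹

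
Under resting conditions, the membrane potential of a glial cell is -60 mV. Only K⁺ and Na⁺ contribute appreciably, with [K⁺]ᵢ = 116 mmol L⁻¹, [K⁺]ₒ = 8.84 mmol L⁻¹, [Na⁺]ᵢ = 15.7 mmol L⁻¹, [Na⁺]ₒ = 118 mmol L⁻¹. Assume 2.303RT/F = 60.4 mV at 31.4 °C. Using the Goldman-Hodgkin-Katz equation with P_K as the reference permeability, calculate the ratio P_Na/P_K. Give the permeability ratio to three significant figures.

Let α = P_Na/P_K. GHK: Vm = 60.4·log₁₀[(Kₒ + α·Naₒ)/(Kᵢ + α·Naᵢ)].
10^(Vm/60.4) = 10^(-60.0/60.4) = 0.10154
So 0.10154·(Kᵢ + α·Naᵢ) = Kₒ + α·Naₒ → α = (0.10154·116.0 − 8.84) / (118.0 − 0.10154·15.7)
α = (11.78 − 8.84) / (118.0 − 1.594) = 2.938/116.4 = 0.02524

0.0252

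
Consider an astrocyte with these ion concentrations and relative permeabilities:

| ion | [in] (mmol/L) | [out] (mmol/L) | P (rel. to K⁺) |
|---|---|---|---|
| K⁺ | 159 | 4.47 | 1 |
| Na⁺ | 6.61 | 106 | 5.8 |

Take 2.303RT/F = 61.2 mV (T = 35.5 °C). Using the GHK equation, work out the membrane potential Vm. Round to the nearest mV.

30 mV

Vm = 61.2 · log₁₀[(Σ P·[cation]ₒ + Σ P·[anion]ᵢ) / (Σ P·[cation]ᵢ + Σ P·[anion]ₒ)]
Numerator = 1×4.47 + 5.8×106 = 619.3
Denominator = 1×159 + 5.8×6.61 = 197.3
Vm = 61.2 · log₁₀(3.1381) = 61.2 × (0.4967) = 30.40 mV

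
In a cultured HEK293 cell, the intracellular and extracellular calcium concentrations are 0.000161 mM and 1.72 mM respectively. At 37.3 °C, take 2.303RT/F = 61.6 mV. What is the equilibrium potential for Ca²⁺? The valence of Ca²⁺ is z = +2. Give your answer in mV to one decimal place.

124.1 mV

E = (61.6/z) · log₁₀([Ca²⁺]_out/[Ca²⁺]_in) with z = +2.
= (61.6/2) · log₁₀(1.72/0.000161) = 30.80 · log₁₀(1.068e+04)
= 30.80 · (4.0287) = 124.08 mV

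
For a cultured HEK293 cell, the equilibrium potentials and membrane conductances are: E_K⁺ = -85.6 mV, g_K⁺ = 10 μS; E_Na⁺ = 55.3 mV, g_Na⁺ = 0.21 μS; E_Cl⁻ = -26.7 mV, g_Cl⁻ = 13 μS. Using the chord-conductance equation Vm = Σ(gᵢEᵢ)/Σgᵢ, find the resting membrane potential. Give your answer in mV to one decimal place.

-51.3 mV

Σ gᵢEᵢ = 10·(-85.6) + 0.21·(55.3) + 13·(-26.7) = -1191.49
Σ gᵢ = 10 + 0.21 + 13 = 23.21
Vm = -1191.49 / 23.21 = -51.34 mV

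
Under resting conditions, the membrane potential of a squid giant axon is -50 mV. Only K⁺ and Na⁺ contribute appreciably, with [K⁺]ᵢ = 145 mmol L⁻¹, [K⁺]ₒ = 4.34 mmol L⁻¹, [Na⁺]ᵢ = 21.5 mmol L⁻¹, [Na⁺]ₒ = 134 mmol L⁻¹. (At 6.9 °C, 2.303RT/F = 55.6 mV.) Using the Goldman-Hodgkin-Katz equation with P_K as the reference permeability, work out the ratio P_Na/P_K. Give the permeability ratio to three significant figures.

Let α = P_Na/P_K. GHK: Vm = 55.6·log₁₀[(Kₒ + α·Naₒ)/(Kᵢ + α·Naᵢ)].
10^(Vm/55.6) = 10^(-50.0/55.6) = 0.1261
So 0.1261·(Kᵢ + α·Naᵢ) = Kₒ + α·Naₒ → α = (0.1261·145.0 − 4.34) / (134.0 − 0.1261·21.5)
α = (18.28 − 4.34) / (134.0 − 2.711) = 13.94/131.3 = 0.1062

0.106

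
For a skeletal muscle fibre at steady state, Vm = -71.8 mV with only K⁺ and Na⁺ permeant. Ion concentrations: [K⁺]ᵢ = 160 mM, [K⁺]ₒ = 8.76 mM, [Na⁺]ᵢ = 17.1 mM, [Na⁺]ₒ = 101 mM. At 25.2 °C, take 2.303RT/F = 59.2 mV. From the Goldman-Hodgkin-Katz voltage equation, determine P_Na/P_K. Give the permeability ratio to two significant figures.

Let α = P_Na/P_K. GHK: Vm = 59.2·log₁₀[(Kₒ + α·Naₒ)/(Kᵢ + α·Naᵢ)].
10^(Vm/59.2) = 10^(-71.8/59.2) = 0.061258
So 0.061258·(Kᵢ + α·Naᵢ) = Kₒ + α·Naₒ → α = (0.061258·160.0 − 8.76) / (101.0 − 0.061258·17.1)
α = (9.801 − 8.76) / (101.0 − 1.048) = 1.041/99.95 = 0.01042

0.010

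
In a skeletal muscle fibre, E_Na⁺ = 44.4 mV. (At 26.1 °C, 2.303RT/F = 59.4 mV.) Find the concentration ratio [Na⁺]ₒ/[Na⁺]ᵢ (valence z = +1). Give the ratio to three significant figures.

5.59

log₁₀([out]/[in]) = E·z/(59.4) = 44.4 × 1 / 59.4 = 0.7475
[out]/[in] = 10^(0.7475) = 5.591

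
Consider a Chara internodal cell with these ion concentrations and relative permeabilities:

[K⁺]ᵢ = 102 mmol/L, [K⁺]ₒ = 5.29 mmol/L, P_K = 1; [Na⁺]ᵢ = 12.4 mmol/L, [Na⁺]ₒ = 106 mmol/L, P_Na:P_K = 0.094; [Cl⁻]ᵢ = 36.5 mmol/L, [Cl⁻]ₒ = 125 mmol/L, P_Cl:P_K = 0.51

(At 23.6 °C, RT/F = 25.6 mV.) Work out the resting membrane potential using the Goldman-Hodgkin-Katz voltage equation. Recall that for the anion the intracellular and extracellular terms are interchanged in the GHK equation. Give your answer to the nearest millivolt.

Vm = 25.6 · ln[(Σ P·[cation]ₒ + Σ P·[anion]ᵢ) / (Σ P·[cation]ᵢ + Σ P·[anion]ₒ)]
Numerator = 1×5.29 + 0.094×106 + 0.51×36.5 = 33.87
Denominator = 1×102 + 0.094×12.4 + 0.51×125 = 166.9
Vm = 25.6 · ln(0.20291) = 25.6 × (-1.5950) = -40.83 mV

-41 mV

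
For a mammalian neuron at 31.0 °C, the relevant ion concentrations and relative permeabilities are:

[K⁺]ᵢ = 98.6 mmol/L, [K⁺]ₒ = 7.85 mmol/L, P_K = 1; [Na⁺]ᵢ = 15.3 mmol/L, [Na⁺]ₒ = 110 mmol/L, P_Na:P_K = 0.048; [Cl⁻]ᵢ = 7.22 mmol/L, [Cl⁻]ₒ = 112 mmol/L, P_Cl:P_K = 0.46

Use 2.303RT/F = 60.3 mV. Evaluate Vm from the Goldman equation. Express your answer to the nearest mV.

-58 mV

Vm = 60.3 · log₁₀[(Σ P·[cation]ₒ + Σ P·[anion]ᵢ) / (Σ P·[cation]ᵢ + Σ P·[anion]ₒ)]
Numerator = 1×7.85 + 0.048×110 + 0.46×7.22 = 16.45
Denominator = 1×98.6 + 0.048×15.3 + 0.46×112 = 150.9
Vm = 60.3 · log₁₀(0.10905) = 60.3 × (-0.9624) = -58.03 mV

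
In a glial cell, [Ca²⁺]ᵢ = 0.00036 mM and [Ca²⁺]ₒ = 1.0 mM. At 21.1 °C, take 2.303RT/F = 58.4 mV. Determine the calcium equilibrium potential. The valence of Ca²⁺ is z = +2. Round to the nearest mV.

E = (58.4/z) · log₁₀([Ca²⁺]_out/[Ca²⁺]_in) with z = +2.
= (58.4/2) · log₁₀(1.0/0.00036) = 29.20 · log₁₀(2778)
= 29.20 · (3.4437) = 100.56 mV

101 mV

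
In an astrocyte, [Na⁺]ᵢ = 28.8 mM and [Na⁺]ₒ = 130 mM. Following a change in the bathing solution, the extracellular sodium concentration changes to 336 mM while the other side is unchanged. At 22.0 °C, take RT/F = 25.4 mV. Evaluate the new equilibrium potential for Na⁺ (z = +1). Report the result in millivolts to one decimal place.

After the shift: [Na⁺]_out = 336, [Na⁺]_in = 28.8 mM.
E_new = (25.4/1)·ln(336/28.8) = 25.40 · (2.4567) = 62.40 mV

62.4 mV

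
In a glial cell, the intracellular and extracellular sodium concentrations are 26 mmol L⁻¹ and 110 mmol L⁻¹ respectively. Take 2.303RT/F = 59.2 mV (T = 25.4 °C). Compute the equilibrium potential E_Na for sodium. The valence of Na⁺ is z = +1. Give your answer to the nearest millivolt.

E = (59.2/z) · log₁₀([Na⁺]_out/[Na⁺]_in) with z = +1.
= (59.2/1) · log₁₀(110/26) = 59.20 · log₁₀(4.231)
= 59.20 · (0.6264) = 37.08 mV

37 mV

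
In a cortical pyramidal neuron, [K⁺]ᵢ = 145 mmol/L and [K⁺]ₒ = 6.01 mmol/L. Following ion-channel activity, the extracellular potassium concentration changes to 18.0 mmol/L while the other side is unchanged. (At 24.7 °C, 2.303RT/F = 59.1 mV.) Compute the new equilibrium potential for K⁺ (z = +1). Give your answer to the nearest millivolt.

After the shift: [K⁺]_out = 18.0, [K⁺]_in = 145 mmol/L.
E_new = (59.1/1)·log₁₀(18.0/145) = 59.10 · (-0.9061) = -53.55 mV

-54 mV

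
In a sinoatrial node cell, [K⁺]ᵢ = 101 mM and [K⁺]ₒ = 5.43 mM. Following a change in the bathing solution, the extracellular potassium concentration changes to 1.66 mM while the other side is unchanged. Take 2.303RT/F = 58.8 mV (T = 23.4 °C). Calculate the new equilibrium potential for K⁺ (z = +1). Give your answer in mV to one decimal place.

After the shift: [K⁺]_out = 1.66, [K⁺]_in = 101 mM.
E_new = (58.8/1)·log₁₀(1.66/101) = 58.80 · (-1.7842) = -104.91 mV

-104.9 mV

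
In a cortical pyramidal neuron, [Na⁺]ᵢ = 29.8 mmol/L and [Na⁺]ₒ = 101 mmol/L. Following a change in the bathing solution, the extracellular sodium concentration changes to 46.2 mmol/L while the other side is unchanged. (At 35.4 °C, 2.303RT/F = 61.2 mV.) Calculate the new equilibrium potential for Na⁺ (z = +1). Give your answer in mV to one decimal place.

11.7 mV

After the shift: [Na⁺]_out = 46.2, [Na⁺]_in = 29.8 mmol/L.
E_new = (61.2/1)·log₁₀(46.2/29.8) = 61.20 · (0.1904) = 11.65 mV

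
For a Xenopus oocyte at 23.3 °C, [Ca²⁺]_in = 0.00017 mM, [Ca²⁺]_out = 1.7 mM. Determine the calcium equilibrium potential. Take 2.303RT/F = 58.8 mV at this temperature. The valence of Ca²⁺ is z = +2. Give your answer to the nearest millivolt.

118 mV

E = (58.8/z) · log₁₀([Ca²⁺]_out/[Ca²⁺]_in) with z = +2.
= (58.8/2) · log₁₀(1.7/0.00017) = 29.40 · log₁₀(1e+04)
= 29.40 · (4.0000) = 117.60 mV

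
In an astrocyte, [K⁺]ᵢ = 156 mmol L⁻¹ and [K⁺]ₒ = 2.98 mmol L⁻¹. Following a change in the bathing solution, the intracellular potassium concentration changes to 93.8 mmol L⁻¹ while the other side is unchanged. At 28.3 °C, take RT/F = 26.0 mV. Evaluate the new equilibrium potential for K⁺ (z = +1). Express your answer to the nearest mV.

After the shift: [K⁺]_out = 2.98, [K⁺]_in = 93.8 mmol L⁻¹.
E_new = (26.0/1)·ln(2.98/93.8) = 26.00 · (-3.4492) = -89.68 mV

-90 mV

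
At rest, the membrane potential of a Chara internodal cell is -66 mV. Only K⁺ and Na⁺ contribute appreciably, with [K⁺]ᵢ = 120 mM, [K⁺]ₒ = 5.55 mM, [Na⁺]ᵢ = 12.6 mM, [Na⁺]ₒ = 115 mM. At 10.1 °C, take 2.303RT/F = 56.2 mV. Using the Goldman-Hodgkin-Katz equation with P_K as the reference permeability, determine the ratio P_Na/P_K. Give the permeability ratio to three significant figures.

Let α = P_Na/P_K. GHK: Vm = 56.2·log₁₀[(Kₒ + α·Naₒ)/(Kᵢ + α·Naᵢ)].
10^(Vm/56.2) = 10^(-66.0/56.2) = 0.06693
So 0.06693·(Kᵢ + α·Naᵢ) = Kₒ + α·Naₒ → α = (0.06693·120.0 − 5.55) / (115.0 − 0.06693·12.6)
α = (8.032 − 5.55) / (115.0 − 0.8433) = 2.482/114.2 = 0.02174

0.0217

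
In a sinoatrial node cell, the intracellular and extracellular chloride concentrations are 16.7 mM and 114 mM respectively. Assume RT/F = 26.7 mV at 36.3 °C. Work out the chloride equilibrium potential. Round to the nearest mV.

-51 mV

E = (26.7/z) · ln([Cl⁻]_out/[Cl⁻]_in) with z = -1.
For an anion, dividing by z = -1 reverses the sign.
= (26.7/-1) · ln(114/16.7) = -26.70 · ln(6.826)
= -26.70 · (1.9208) = -51.29 mV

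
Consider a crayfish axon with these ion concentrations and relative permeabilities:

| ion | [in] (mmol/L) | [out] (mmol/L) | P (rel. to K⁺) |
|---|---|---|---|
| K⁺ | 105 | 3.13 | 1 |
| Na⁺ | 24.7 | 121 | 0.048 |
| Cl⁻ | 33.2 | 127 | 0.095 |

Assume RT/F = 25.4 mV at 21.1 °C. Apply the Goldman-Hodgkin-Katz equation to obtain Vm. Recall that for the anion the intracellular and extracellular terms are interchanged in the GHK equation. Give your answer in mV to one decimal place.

Vm = 25.4 · ln[(Σ P·[cation]ₒ + Σ P·[anion]ᵢ) / (Σ P·[cation]ᵢ + Σ P·[anion]ₒ)]
Numerator = 1×3.13 + 0.048×121 + 0.095×33.2 = 12.09
Denominator = 1×105 + 0.048×24.7 + 0.095×127 = 118.3
Vm = 25.4 · ln(0.10226) = 25.4 × (-2.2803) = -57.92 mV

-57.9 mV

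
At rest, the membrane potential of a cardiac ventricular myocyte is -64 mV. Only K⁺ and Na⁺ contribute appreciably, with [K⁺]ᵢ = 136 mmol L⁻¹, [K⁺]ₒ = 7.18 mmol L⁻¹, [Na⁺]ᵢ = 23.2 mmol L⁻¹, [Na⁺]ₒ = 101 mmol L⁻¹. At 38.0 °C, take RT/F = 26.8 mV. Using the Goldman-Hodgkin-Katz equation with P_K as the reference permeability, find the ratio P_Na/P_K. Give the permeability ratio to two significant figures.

Let α = P_Na/P_K. GHK: Vm = 26.8·ln[(Kₒ + α·Naₒ)/(Kᵢ + α·Naᵢ)].
e^(Vm/26.8) = e^(-64.0/26.8) = 0.091808
So 0.091808·(Kᵢ + α·Naᵢ) = Kₒ + α·Naₒ → α = (0.091808·136.0 − 7.18) / (101.0 − 0.091808·23.2)
α = (12.49 − 7.18) / (101.0 − 2.13) = 5.306/98.87 = 0.05366

0.054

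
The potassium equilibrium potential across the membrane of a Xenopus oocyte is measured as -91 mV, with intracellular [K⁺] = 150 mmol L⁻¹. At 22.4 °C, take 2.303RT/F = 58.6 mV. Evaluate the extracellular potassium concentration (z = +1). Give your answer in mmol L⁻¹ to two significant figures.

Nernst: E = (58.6/1) · log₁₀([out]/[in]), so log₁₀([out]/[in]) = -91.0 × 1 / 58.6 = -1.5529.
[out]/[in] = 10^(-1.5529) = 0.028.
[out] = 0.028 × 150 = 4.199 mmol L⁻¹.

4.2 mmol L⁻¹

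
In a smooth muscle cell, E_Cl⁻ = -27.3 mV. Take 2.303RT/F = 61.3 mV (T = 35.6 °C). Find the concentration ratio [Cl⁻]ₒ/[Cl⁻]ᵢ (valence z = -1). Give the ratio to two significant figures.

log₁₀([out]/[in]) = E·z/(61.3) = -27.3 × -1 / 61.3 = 0.4454
[out]/[in] = 10^(0.4454) = 2.788

2.8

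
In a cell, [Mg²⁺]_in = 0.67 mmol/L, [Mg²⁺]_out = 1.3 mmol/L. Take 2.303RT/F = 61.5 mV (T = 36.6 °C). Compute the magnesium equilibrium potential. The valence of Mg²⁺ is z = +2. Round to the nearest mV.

E = (61.5/z) · log₁₀([Mg²⁺]_out/[Mg²⁺]_in) with z = +2.
= (61.5/2) · log₁₀(1.3/0.67) = 30.75 · log₁₀(1.94)
= 30.75 · (0.2879) = 8.85 mV

9 mV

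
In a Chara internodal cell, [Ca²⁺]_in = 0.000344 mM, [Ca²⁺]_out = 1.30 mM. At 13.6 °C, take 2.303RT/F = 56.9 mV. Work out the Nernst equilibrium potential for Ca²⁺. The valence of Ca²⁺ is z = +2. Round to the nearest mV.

102 mV

E = (56.9/z) · log₁₀([Ca²⁺]_out/[Ca²⁺]_in) with z = +2.
= (56.9/2) · log₁₀(1.30/0.000344) = 28.45 · log₁₀(3779)
= 28.45 · (3.5774) = 101.78 mV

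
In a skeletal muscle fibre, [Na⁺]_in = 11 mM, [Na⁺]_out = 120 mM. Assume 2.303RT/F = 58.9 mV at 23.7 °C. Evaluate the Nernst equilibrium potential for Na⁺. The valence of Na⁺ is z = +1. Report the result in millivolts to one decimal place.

61.1 mV

E = (58.9/z) · log₁₀([Na⁺]_out/[Na⁺]_in) with z = +1.
= (58.9/1) · log₁₀(120/11) = 58.90 · log₁₀(10.91)
= 58.90 · (1.0378) = 61.13 mV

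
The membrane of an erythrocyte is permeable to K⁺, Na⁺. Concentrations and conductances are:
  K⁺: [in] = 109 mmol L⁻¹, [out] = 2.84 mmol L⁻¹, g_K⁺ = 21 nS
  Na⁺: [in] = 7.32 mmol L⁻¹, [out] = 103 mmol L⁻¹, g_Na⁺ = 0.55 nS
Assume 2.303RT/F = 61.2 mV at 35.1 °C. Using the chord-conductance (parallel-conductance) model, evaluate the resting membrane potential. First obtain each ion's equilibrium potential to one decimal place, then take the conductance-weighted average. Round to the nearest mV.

-93 mV

E_K⁺ = (61.2/1)·log₁₀(2.84/109) = -96.9 mV
E_Na⁺ = (61.2/1)·log₁₀(103/7.32) = 70.3 mV
Vm = (Σ gᵢEᵢ)/(Σ gᵢ) = (21·-96.9 + 0.55·70.3) / (21 + 0.55)
= -1996.24 / 21.55 = -92.63 mV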